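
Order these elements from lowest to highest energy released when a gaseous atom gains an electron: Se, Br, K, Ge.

K < Ge < Se < Br

K is in period 4, group 1; Ge is in period 4, group 14; Se is in period 4, group 16; Br is in period 4, group 17.
Adding an electron releases more energy for atoms nearer the top right (short of the noble gases).
All lie in period 4, so electron affinity increases left to right.
So from lowest to highest: K < Ge < Se < Br.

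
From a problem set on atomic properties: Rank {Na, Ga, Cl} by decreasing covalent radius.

Na is in period 3, group 1; Cl is in period 3, group 17; Ga is in period 4, group 13.
Across a period the added protons contract the valence shell; down a group each new principal shell makes the atom larger.
Here both period and group differ, so the two effects have to be weighed against each other.
Ga > Cl: relative to Cl, both the across-period and down-group shifts push Ga's atomic radius up.
Na > Ga: the two effects oppose for this pair; the across-period effect wins (155 vs 124 pm).
Approximate values (pm): Na 155, Cl 99, Ga 124.
So from largest to smallest: Na > Ga > Cl.

Na > Ga > Cl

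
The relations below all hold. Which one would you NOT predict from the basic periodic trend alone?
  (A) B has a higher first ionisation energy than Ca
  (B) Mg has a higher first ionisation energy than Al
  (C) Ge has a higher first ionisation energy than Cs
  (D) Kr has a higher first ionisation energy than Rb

(B)

The general trend: first ionisation energy increases across a period and decreases down a group.
(A) B (period 2, group 13) vs Ca (period 4, group 2): the stated order agrees with the simple trend.
(B) Mg (period 3, group 2) vs Al (period 3, group 13): the stated order contradicts the simple trend.
(C) Ge (period 4, group 14) vs Cs (period 6, group 1): the stated order agrees with the simple trend.
(D) Kr (period 4, group 18) vs Rb (period 5, group 1): the stated order agrees with the simple trend.
The exception is (B): Al's single 3p electron is easier to remove than one from Mg's filled 3s².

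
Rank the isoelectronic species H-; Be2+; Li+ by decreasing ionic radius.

H- > Li+ > Be2+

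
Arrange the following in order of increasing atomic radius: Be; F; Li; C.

F, C, Be, Li

Across a period the added protons contract the valence shell; down a group each new principal shell makes the atom larger.
All lie in period 2, so atomic radius increases right to left.
So from smallest to largest: F < C < Be < Li.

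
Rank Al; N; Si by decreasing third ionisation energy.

IE_3 is the cost of taking one more electron from the +2 cation: Al²⁺ still has 1 valence electron; N²⁺ still has 3 valence electrons; Si²⁺ still has 2 valence electrons.
All are still removing valence electrons, so compare the +2 ions as you would atoms: IE_3 generally rises across a period (higher Z_eff) and falls down a group (larger shell), subject to the usual subshell exceptions.
Valence configurations: Al²⁺ [Ne]3s¹, N²⁺ [He]2s²2p¹, Si²⁺ [Ne]3s².
The numbers (kJ/mol): Al 2745, N 4578, Si 3232.
So the third ionization energies run Al < Si < N.

N > Si > Al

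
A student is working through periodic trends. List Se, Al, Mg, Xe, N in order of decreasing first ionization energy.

N is in period 2, group 15; Mg is in period 3, group 2; Al is in period 3, group 13; Se is in period 4, group 16; Xe is in period 5, group 18.
Across a period the outer electron is held more tightly (higher IE₁); down a group it sits in a higher shell, more shielded, and comes off more easily.
Neither a single period nor a single group — weigh both effects.
Mg > Al: this pair runs against the simple trend — see the exception note.
Se > Mg: period and group pull opposite ways; the across-period shift dominates (941 vs 738 kJ/mol).
Xe > Se: the two effects oppose for this pair; the across-period effect wins (1170 vs 941 kJ/mol).
N > Xe: the two effects oppose for this pair; the down-group effect wins (1402 vs 1170 kJ/mol).
Note the exception: Mg has a higher first ionization energy than Al, contrary to the simple trend — Al's single 3p electron is easier to remove than one from Mg's filled 3s².
Tabulated first ionization energy (kJ/mol): N 1402, Mg 738, Al 578, Se 941, Xe 1170.
So from highest to lowest: N > Xe > Se > Mg > Al.

N, Xe, Se, Mg, Al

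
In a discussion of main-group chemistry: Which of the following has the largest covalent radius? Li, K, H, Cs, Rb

H is in period 1, group 1; Li is in period 2, group 1; K is in period 4, group 1; Rb is in period 5, group 1; Cs is in period 6, group 1.
Radius decreases left→right (rising Z_eff, same n) and increases top→bottom (higher n).
All are in group 1, so atomic radius increases down the group.
The largest covalent radius among these belongs to Cs.

Cs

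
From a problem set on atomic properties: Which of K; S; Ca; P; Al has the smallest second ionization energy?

The second ionization energy removes an electron from the +1 ion. For each element: K⁺ is the bare [Ar] core; S⁺ still has 5 valence electrons; Ca⁺ still has 1 valence electron; P⁺ still has 4 valence electrons; Al⁺ still has 2 valence electrons.
Core electrons are held far more tightly than valence electrons, so K tops the IE_2 order.
Valence configurations: S⁺ [Ne]3s²3p³, Ca⁺ [Ar]4s¹, P⁺ [Ne]3s²3p², Al⁺ [Ne]3s².
Tabulated IE_2 (kJ/mol): K 3052, S 2252, Ca 1145, P 1907, Al 1817.
Hence IE_2: Ca < Al < P < S < K.

Ca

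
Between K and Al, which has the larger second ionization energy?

K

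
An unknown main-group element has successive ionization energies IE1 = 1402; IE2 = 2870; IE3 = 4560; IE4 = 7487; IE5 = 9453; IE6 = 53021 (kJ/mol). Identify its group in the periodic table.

Look for the largest jump between consecutive ionization energies: IE6/IE5 ≈ 5.6, far larger than any earlier ratio.
That jump marks the point where a core electron is being removed. So the atom has 5 valence electrons.
A main-group element with 5 valence electrons is in group 15.

Group 15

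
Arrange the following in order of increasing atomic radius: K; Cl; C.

C is in period 2, group 14; Cl is in period 3, group 17; K is in period 4, group 1.
Moving right in a period, electrons are added to the same shell under a stronger nuclear pull, so atoms get smaller; moving down, a new shell is opened and atoms get larger.
These span different periods and groups, so the two trends combine.
Cl > C: the two effects oppose for this pair; the down-group effect wins (99 vs 75 pm).
K > Cl: relative to Cl, both the across-period and down-group shifts push K's atomic radius up.
Approximate values (pm): C 75, Cl 99, K 196.
So from smallest to largest: C < Cl < K.

C < Cl < K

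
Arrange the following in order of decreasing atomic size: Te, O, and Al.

Atomic radius shrinks across a period as nuclear charge pulls the same shell inward, and grows down a group as new shells are added.
Neither a single period nor a single group — weigh both effects.
Al > O: relative to O, both the across-period and down-group shifts push Al's atomic radius up.
Te > Al: period and group pull opposite ways; the down-group shift dominates (136 vs 126 pm).
For reference (pm): O 63, Al 126, Te 136.
So from largest to smallest: Te > Al > O.

Te, Al, O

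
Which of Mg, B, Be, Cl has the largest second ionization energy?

B

The second ionization energy removes an electron from the +1 ion. For each element: Mg⁺ still has 1 valence electron; B⁺ still has 2 valence electrons; Be⁺ still has 1 valence electron; Cl⁺ still has 6 valence electrons.
All are still removing valence electrons, so compare the +1 ions as you would atoms: IE_2 generally rises across a period (higher Z_eff) and falls down a group (larger shell), subject to the usual subshell exceptions.
Valence configurations: Mg⁺ [Ne]3s¹, B⁺ [He]2s², Be⁺ [He]2s¹, Cl⁺ [Ne]3s²3p⁴.
Tabulated IE_2 (kJ/mol): Mg 1451, B 2427, Be 1757, Cl 2298.
Putting it together, IE_2: Mg < Be < Cl < B.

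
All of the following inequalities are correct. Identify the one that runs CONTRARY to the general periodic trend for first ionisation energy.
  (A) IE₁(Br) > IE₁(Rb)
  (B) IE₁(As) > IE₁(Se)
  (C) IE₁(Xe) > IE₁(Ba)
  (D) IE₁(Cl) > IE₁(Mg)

The general trend: first ionisation energy increases across a period and decreases down a group.
(A) Br (period 4, group 17) vs Rb (period 5, group 1): the stated order agrees with the simple trend.
(B) As (period 4, group 15) vs Se (period 4, group 16): the stated order contradicts the simple trend.
(C) Xe (period 5, group 18) vs Ba (period 6, group 2): the stated order agrees with the simple trend.
(D) Cl (period 3, group 17) vs Mg (period 3, group 2): the stated order agrees with the simple trend.
The exception is (B): Se (4p⁴) ionizes more easily than half-filled As (4p³).

(B)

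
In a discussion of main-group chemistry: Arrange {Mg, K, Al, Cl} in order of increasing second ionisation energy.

After 1 electron has been removed, what remains? Mg⁺ still has 1 valence electron; K⁺ is the bare [Ar] core; Al⁺ still has 2 valence electrons; Cl⁺ still has 6 valence electrons.
Breaking into a closed-shell core is much more expensive than removing a leftover valence electron — K has the largest IE_2 here.
Valence configurations: Mg⁺ [Ne]3s¹, Al⁺ [Ne]3s², Cl⁺ [Ne]3s²3p⁴.
The numbers (kJ/mol): Mg 1451, K 3052, Al 1817, Cl 2298.
Putting it together, IE_2: Mg < Al < Cl < K.

Mg < Al < Cl < K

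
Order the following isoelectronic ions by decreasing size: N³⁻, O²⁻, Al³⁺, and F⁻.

All of these have 10 electrons, so size is governed by nuclear charge alone: the more protons, the stronger the pull on the same electron cloud, and the smaller the ion.
Nuclear charges: Al³⁺ (Z=13), F⁻ (Z=9), O²⁻ (Z=8), N³⁻ (Z=7).
Largest to smallest: N³⁻ > O²⁻ > F⁻ > Al³⁺.

N³⁻ > O²⁻ > F⁻ > Al³⁺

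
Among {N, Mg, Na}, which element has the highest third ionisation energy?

IE_3 is the cost of taking one more electron from the +2 cation: N²⁺ still has 3 valence electrons; Mg²⁺ is the bare [Ne] core; Na²⁺ is already 1 electron into the core.
Breaking into a closed-shell core is much more expensive than removing a leftover valence electron — Na and Mg have the largest IE_3 here.
Approximate IE_3 values (kJ/mol): N 4578, Mg 7733, Na 6910.
Overall IE_3 order: N < Na < Mg.

Mg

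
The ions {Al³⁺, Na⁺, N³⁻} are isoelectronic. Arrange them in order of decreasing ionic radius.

N³⁻ > Na⁺ > Al³⁺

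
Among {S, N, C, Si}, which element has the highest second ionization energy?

N

IE_2 is the cost of taking one more electron from the +1 cation: S⁺ still has 5 valence electrons; N⁺ still has 4 valence electrons; C⁺ still has 3 valence electrons; Si⁺ still has 3 valence electrons.
All are still removing valence electrons, so compare the +1 ions as you would atoms: IE_2 generally rises across a period (higher Z_eff) and falls down a group (larger shell), subject to the usual subshell exceptions.
Valence configurations: S⁺ [Ne]3s²3p³, N⁺ [He]2s²2p², C⁺ [He]2s²2p¹, Si⁺ [Ne]3s²3p¹.
The numbers (kJ/mol): S 2252, N 2856, C 2353, Si 1577.
Putting it together, IE_2: Si < S < C < N.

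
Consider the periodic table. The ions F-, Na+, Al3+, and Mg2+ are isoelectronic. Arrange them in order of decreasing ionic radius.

F-, Na+, Mg2+, Al3+

All of these have 10 electrons, so size is governed by nuclear charge alone: the more protons, the stronger the pull on the same electron cloud, and the smaller the ion.
Nuclear charges: Al3+ (Z=13), Mg2+ (Z=12), Na+ (Z=11), F- (Z=9).
Largest to smallest: F- > Na+ > Mg2+ > Al3+.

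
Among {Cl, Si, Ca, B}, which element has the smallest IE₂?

Ca

After 1 electron has been removed, what remains? Cl⁺ still has 6 valence electrons; Si⁺ still has 3 valence electrons; Ca⁺ still has 1 valence electron; B⁺ still has 2 valence electrons.
All are still removing valence electrons, so compare the +1 ions as you would atoms: IE_2 generally rises across a period (higher Z_eff) and falls down a group (larger shell), subject to the usual subshell exceptions.
Valence configurations: Cl⁺ [Ne]3s²3p⁴, Si⁺ [Ne]3s²3p¹, Ca⁺ [Ar]4s¹, B⁺ [He]2s².
Approximate IE_2 values (kJ/mol): Cl 2298, Si 1577, Ca 1145, B 2427.
Hence IE_2: Ca < Si < Cl < B.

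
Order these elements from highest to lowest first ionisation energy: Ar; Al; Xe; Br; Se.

Al is in period 3, group 13; Ar is in period 3, group 18; Se is in period 4, group 16; Br is in period 4, group 17; Xe is in period 5, group 18.
Removing the outermost electron gets harder across a period and easier down a group.
Here both period and group differ, so the two effects have to be weighed against each other.
Se > Al: period and group pull opposite ways; the across-period shift dominates (941 vs 578 kJ/mol).
Br > Se: both are in period 4; the period trend gives Br the larger value.
Xe > Br: period and group pull opposite ways; the across-period shift dominates (1170 vs 1140 kJ/mol).
Ar > Xe: they share group 18; the group trend gives Ar the larger value.
Tabulated first ionization energy (kJ/mol): Al 578, Ar 1521, Se 941, Br 1140, Xe 1170.
So from highest to lowest: Ar > Xe > Br > Se > Al.

Ar, Xe, Br, Se, Al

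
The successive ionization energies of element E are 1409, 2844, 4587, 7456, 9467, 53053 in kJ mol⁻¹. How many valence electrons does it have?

5

Look for the largest jump between consecutive ionization energies: IE6/IE5 ≈ 5.6, far larger than any earlier ratio.
That jump marks the point where a core electron is being removed. So the atom has 5 valence electrons.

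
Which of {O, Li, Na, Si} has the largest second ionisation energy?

Li

The second ionization energy removes an electron from the +1 ion. For each element: O⁺ still has 5 valence electrons; Li⁺ is the bare [He] core; Na⁺ is the bare [Ne] core; Si⁺ still has 3 valence electrons.
Breaking into a closed-shell core is much more expensive than removing a leftover valence electron — Na and Li have the largest IE_2 here.
Valence configurations: O⁺ [He]2s²2p³, Si⁺ [Ne]3s²3p¹.
The numbers (kJ/mol): O 3388, Li 7298, Na 4562, Si 1577.
Hence IE_2: Si < O < Na < Li.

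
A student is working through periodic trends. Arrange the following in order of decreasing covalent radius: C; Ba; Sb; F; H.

Moving right in a period, electrons are added to the same shell under a stronger nuclear pull, so atoms get smaller; moving down, a new shell is opened and atoms get larger.
These span different periods and groups, so the two trends combine.
F > H: the two effects oppose for this pair; the down-group effect wins (64 vs 32 pm).
C > F: both are in period 2; the period trend gives C the larger value.
Sb > C: period and group pull opposite ways; the down-group shift dominates (140 vs 75 pm).
Ba > Sb: both effects reinforce here, so Ba is clearly the larger of the two.
For reference (pm): H 32, C 75, F 64, Sb 140, Ba 196.
So from largest to smallest: Ba > Sb > C > F > H.

Ba > Sb > C > F > H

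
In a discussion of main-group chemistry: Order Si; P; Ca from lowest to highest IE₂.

Ca < Si < P

After 1 electron has been removed, what remains? Si⁺ still has 3 valence electrons; P⁺ still has 4 valence electrons; Ca⁺ still has 1 valence electron.
All are still removing valence electrons, so compare the +1 ions as you would atoms: IE_2 generally rises across a period (higher Z_eff) and falls down a group (larger shell), subject to the usual subshell exceptions.
Valence configurations: Si⁺ [Ne]3s²3p¹, P⁺ [Ne]3s²3p², Ca⁺ [Ar]4s¹.
Tabulated IE_2 (kJ/mol): Si 1577, P 1907, Ca 1145.
Overall IE_2 order: Ca < Si < P.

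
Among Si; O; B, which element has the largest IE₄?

IE_4 is the cost of taking one more electron from the +3 cation: Si³⁺ still has 1 valence electron; O³⁺ still has 3 valence electrons; B³⁺ is the bare [He] core.
Core electrons are held far more tightly than valence electrons, so B tops the IE_4 order.
Valence configurations: Si³⁺ [Ne]3s¹, O³⁺ [He]2s²2p¹.
Approximate IE_4 values (kJ/mol): Si 4356, O 7469, B 25026.
Overall IE_4 order: Si < O < B.

B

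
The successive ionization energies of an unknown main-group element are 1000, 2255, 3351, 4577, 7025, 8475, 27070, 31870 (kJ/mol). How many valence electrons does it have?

Look for the largest jump between consecutive ionization energies: IE7/IE6 ≈ 3.2, far larger than any earlier ratio.
That jump marks the point where a core electron is being removed. So the atom has 6 valence electrons.

6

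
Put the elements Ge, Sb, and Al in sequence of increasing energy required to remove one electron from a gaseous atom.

Al is in period 3, group 13; Ge is in period 4, group 14; Sb is in period 5, group 15.
Across a period the outer electron is held more tightly (higher IE₁); down a group it sits in a higher shell, more shielded, and comes off more easily.
These sit on a diagonal, where the across-period and down-group effects partly cancel.
Ge > Al: period and group pull opposite ways; the across-period shift dominates (762 vs 578 kJ/mol).
Sb > Ge: the two effects oppose for this pair; the across-period effect wins (831 vs 762 kJ/mol).
Tabulated first ionization energy (kJ/mol): Al 578, Ge 762, Sb 831.
So from lowest to highest: Al < Ge < Sb.

Al < Ge < Sb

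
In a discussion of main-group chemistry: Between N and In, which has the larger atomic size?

In

N is in period 2, group 15; In is in period 5, group 13.
Radius decreases left→right (rising Z_eff, same n) and increases top→bottom (higher n).
Here both period and group differ, so the two effects have to be weighed against each other.
In > N: both effects reinforce here, so In is clearly the larger of the two.
Tabulated atomic radius (pm): N 71, In 142.
So In has the larger atomic size (In > N).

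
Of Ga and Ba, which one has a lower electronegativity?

Ga is in period 4, group 13; Ba is in period 6, group 2.
Atoms toward the upper right of the periodic table pull bonding electrons most strongly.
Neither a single period nor a single group — weigh both effects.
Ga > Ba: relative to Ba, both the across-period and down-group shifts push Ga's electronegativity up.
Tabulated electronegativity (Pauling): Ga 1.81, Ba 0.89.
So Ba has the lower electronegativity (Ba < Ga).

Ba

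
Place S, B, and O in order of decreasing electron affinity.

S, O, B

B is in period 2, group 13; O is in period 2, group 16; S is in period 3, group 16.
Adding an electron releases more energy for atoms nearer the top right (short of the noble gases).
These span different periods and groups, so the two trends combine.
O > B: both are in period 2; the period trend gives O the larger value.
S > O: this pair runs against the simple trend — see the exception note.
Note the exception: S has a higher electron affinity than O, contrary to the simple trend — the compact 2p subshell of O repels the added electron more than S's larger 3p does.
For reference (kJ/mol): B 27, O 141, S 200.
So from highest to lowest: S > O > B.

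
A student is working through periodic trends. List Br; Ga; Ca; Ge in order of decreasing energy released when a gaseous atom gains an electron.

Br, Ge, Ga, Ca

Ca is in period 4, group 2; Ga is in period 4, group 13; Ge is in period 4, group 14; Br is in period 4, group 17.
Atoms with high Z_eff and room in the valence shell (especially the halogens) have the most exothermic electron affinities.
All lie in period 4, so electron affinity increases left to right.
So from highest to lowest: Br > Ge > Ga > Ca.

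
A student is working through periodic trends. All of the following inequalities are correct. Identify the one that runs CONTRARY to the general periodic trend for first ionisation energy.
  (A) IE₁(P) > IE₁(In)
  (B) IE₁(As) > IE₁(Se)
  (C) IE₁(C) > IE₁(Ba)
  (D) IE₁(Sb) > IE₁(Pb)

The general trend: first ionisation energy increases across a period and decreases down a group.
(A) P (period 3, group 15) vs In (period 5, group 13): the stated order agrees with the simple trend.
(B) As (period 4, group 15) vs Se (period 4, group 16): the stated order contradicts the simple trend.
(C) C (period 2, group 14) vs Ba (period 6, group 2): the stated order agrees with the simple trend.
(D) Sb (period 5, group 15) vs Pb (period 6, group 14): the stated order agrees with the simple trend.
The exception is (B): Se (4p⁴) ionizes more easily than half-filled As (4p³).

(B)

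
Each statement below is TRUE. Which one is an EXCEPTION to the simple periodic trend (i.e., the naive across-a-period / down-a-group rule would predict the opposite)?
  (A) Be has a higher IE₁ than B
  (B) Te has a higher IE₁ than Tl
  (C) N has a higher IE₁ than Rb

(A)

The general trend: IE₁ increases across a period and decreases down a group.
(A) Be (period 2, group 2) vs B (period 2, group 13): the stated order contradicts the simple trend.
(B) Te (period 5, group 16) vs Tl (period 6, group 13): the stated order agrees with the simple trend.
(C) N (period 2, group 15) vs Rb (period 5, group 1): the stated order agrees with the simple trend.
The exception is (A): removing B's lone 2p electron is easier than breaking Be's filled 2s².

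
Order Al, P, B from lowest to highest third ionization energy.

The third ionization energy removes an electron from the +2 ion. For each element: Al²⁺ still has 1 valence electron; P²⁺ still has 3 valence electrons; B²⁺ still has 1 valence electron.
All are still removing valence electrons, so compare the +2 ions as you would atoms: IE_3 generally rises across a period (higher Z_eff) and falls down a group (larger shell), subject to the usual subshell exceptions.
Valence configurations: Al²⁺ [Ne]3s¹, P²⁺ [Ne]3s²3p¹, B²⁺ [He]2s¹.
The numbers (kJ/mol): Al 2745, P 2914, B 3660.
Putting it together, IE_3: Al < P < B.

Al < P < B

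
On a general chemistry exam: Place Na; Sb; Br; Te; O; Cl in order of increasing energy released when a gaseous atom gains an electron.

Na, Sb, O, Te, Br, Cl

O is in period 2, group 16; Na is in period 3, group 1; Cl is in period 3, group 17; Br is in period 4, group 17; Sb is in period 5, group 15; Te is in period 5, group 16.
Adding an electron releases more energy for atoms nearer the top right (short of the noble gases).
Here both period and group differ, so the two effects have to be weighed against each other.
Sb > Na: the two effects oppose for this pair; the across-period effect wins (103 vs 53 kJ/mol).
O > Sb: both effects reinforce here, so O is clearly the higher of the two.
Te > O: this pair runs against the simple trend — see the exception note.
Br > Te: relative to Te, both the across-period and down-group shifts push Br's electron affinity up.
Cl > Br: Cl sits above Br in group 17, so the down-group effect alone puts Cl higher.
Note the exception: Te has a higher electron affinity than O, contrary to the simple trend — O's compact 2p subshell gives strong electron–electron repulsion on the added electron.
Approximate values (kJ/mol): O 141, Na 53, Cl 349, Br 325, Sb 103, Te 190.
So from lowest to highest: Na < Sb < O < Te < Br < Cl.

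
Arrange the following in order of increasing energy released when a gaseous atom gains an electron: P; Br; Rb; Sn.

Rb < P < Sn < Br

EA tends to increase across a period and decrease down a group, though the pattern is less regular than for IE or radius.
Neither a single period nor a single group — weigh both effects.
P > Rb: both effects reinforce here, so P is clearly the higher of the two.
Sn > P: this pair runs against the simple trend — see the exception note.
Br > Sn: both effects reinforce here, so Br is clearly the higher of the two.
Note the exception: Sn has a higher electron affinity than P, contrary to the simple trend — adding an electron to P's half-filled np³ subshell costs electron-pairing energy.
For reference (kJ/mol): P 72, Br 325, Rb 47, Sn 107.
So from lowest to highest: Rb < P < Sn < Br.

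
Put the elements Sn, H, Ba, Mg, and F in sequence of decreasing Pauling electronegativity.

F > H > Sn > Mg > Ba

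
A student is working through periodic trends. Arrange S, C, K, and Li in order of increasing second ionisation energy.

After 1 electron has been removed, what remains? S⁺ still has 5 valence electrons; C⁺ still has 3 valence electrons; K⁺ is the bare [Ar] core; Li⁺ is the bare [He] core.
Breaking into a closed-shell core is much more expensive than removing a leftover valence electron — K and Li have the largest IE_2 here.
Valence configurations: S⁺ [Ne]3s²3p³, C⁺ [He]2s²2p¹.
Approximate IE_2 values (kJ/mol): S 2252, C 2353, K 3052, Li 7298.
Overall IE_2 order: S < C < K < Li.

S < C < K < Li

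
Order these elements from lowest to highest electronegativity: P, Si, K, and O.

K, Si, P, O

O is in period 2, group 16; Si is in period 3, group 14; P is in period 3, group 15; K is in period 4, group 1.
Smaller atoms with higher effective nuclear charge are more electronegative.
Here both period and group differ, so the two effects have to be weighed against each other.
Si > K: both effects reinforce here, so Si is clearly the higher of the two.
P > Si: both are in period 3; the period trend gives P the larger value.
O > P: relative to P, both the across-period and down-group shifts push O's electronegativity up.
For reference (Pauling): O 3.44, Si 1.90, P 2.19, K 0.82.
So from lowest to highest: K < Si < P < O.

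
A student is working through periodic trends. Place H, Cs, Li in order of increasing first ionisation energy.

H is in period 1, group 1; Li is in period 2, group 1; Cs is in period 6, group 1.
First ionization energy rises across a period (greater Z_eff holds electrons more tightly) and falls down a group (valence electrons are farther from the nucleus).
All are in group 1, so first ionization energy increases up the group.
So from lowest to highest: Cs < Li < H.

Cs < Li < H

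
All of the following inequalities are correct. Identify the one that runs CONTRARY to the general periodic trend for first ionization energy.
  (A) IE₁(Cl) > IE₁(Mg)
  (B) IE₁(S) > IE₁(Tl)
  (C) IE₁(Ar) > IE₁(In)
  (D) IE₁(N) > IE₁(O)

The general trend: first ionization energy increases across a period and decreases down a group.
(A) Cl (period 3, group 17) vs Mg (period 3, group 2): the stated order agrees with the simple trend.
(B) S (period 3, group 16) vs Tl (period 6, group 13): the stated order agrees with the simple trend.
(C) Ar (period 3, group 18) vs In (period 5, group 13): the stated order agrees with the simple trend.
(D) N (period 2, group 15) vs O (period 2, group 16): the stated order contradicts the simple trend.
The exception is (D): pairing an electron in O's 2p⁴ costs repulsion energy, so O ionizes more easily than half-filled N (2p³).

(D)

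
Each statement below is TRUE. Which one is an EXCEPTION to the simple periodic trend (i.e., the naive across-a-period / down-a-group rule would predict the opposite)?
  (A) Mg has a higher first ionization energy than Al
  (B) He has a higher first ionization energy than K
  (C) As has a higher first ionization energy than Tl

The general trend: first ionization energy increases across a period and decreases down a group.
(A) Mg (period 3, group 2) vs Al (period 3, group 13): the stated order contradicts the simple trend.
(B) He (period 1, group 18) vs K (period 4, group 1): the stated order agrees with the simple trend.
(C) As (period 4, group 15) vs Tl (period 6, group 13): the stated order agrees with the simple trend.
The exception is (A): Al's single 3p electron is easier to remove than one from Mg's filled 3s².

(A)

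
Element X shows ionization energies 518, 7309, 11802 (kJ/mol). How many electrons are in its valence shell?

1

Look for the largest jump between consecutive ionization energies: IE2/IE1 ≈ 14.1, far larger than any earlier ratio.
That jump marks the point where a core electron is being removed. So the atom has 1 valence electron.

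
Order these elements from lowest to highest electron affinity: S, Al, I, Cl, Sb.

Al < Sb < S < I < Cl

EA tends to increase across a period and decrease down a group, though the pattern is less regular than for IE or radius.
These span different periods and groups, so the two trends combine.
Sb > Al: the two effects oppose for this pair; the across-period effect wins (103 vs 42 kJ/mol).
S > Sb: both effects reinforce here, so S is clearly the higher of the two.
I > S: the two effects oppose for this pair; the across-period effect wins (295 vs 200 kJ/mol).
Cl > I: Cl sits above I in group 17, so the down-group effect alone puts Cl higher.
Approximate values (kJ/mol): Al 42, S 200, Cl 349, Sb 103, I 295.
So from lowest to highest: Al < Sb < S < I < Cl.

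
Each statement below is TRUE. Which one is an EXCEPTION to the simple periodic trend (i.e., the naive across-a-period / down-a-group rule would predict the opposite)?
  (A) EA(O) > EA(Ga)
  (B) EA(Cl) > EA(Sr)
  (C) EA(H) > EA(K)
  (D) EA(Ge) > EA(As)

(D)

The general trend: electron affinity increases across a period and decreases down a group.
(A) O (period 2, group 16) vs Ga (period 4, group 13): the stated order agrees with the simple trend.
(B) Cl (period 3, group 17) vs Sr (period 5, group 2): the stated order agrees with the simple trend.
(C) H (period 1, group 1) vs K (period 4, group 1): the stated order agrees with the simple trend.
(D) Ge (period 4, group 14) vs As (period 4, group 15): the stated order contradicts the simple trend.
The exception is (D): adding an electron to As's half-filled 4p³ is unfavourable, so Ge (4p²) has the more exothermic EA.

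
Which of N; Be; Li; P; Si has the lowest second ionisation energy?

IE_2 is the cost of taking one more electron from the +1 cation: N⁺ still has 4 valence electrons; Be⁺ still has 1 valence electron; Li⁺ is the bare [He] core; P⁺ still has 4 valence electrons; Si⁺ still has 3 valence electrons.
Core electrons are held far more tightly than valence electrons, so Li tops the IE_2 order.
Valence configurations: N⁺ [He]2s²2p², Be⁺ [He]2s¹, P⁺ [Ne]3s²3p², Si⁺ [Ne]3s²3p¹.
The numbers (kJ/mol): N 2856, Be 1757, Li 7298, P 1907, Si 1577.
Putting it together, IE_2: Si < Be < P < N < Li.

Si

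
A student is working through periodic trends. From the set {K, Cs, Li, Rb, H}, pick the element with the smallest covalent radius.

H

H is in period 1, group 1; Li is in period 2, group 1; K is in period 4, group 1; Rb is in period 5, group 1; Cs is in period 6, group 1.
Moving right in a period, electrons are added to the same shell under a stronger nuclear pull, so atoms get smaller; moving down, a new shell is opened and atoms get larger.
All are in group 1, so atomic radius increases down the group.
The smallest covalent radius among these belongs to H.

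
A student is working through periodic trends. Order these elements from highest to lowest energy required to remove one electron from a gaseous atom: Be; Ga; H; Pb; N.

N > H > Be > Pb > Ga

H is in period 1, group 1; Be is in period 2, group 2; N is in period 2, group 15; Ga is in period 4, group 13; Pb is in period 6, group 14.
First ionization energy rises across a period (greater Z_eff holds electrons more tightly) and falls down a group (valence electrons are farther from the nucleus).
Neither a single period nor a single group — weigh both effects.
Pb > Ga: the two effects oppose for this pair; the across-period effect wins (716 vs 579 kJ/mol).
Be > Pb: period and group pull opposite ways; the down-group shift dominates (900 vs 716 kJ/mol).
H > Be: the two effects oppose for this pair; the down-group effect wins (1312 vs 900 kJ/mol).
N > H: period and group pull opposite ways; the across-period shift dominates (1402 vs 1312 kJ/mol).
For reference (kJ/mol): H 1312, Be 900, N 1402, Ga 579, Pb 716.
So from highest to lowest: N > H > Be > Pb > Ga.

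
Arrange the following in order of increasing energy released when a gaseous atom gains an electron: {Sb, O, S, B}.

B is in period 2, group 13; O is in period 2, group 16; S is in period 3, group 16; Sb is in period 5, group 15.
Atoms with high Z_eff and room in the valence shell (especially the halogens) have the most exothermic electron affinities.
Neither a single period nor a single group — weigh both effects.
Sb > B: period and group pull opposite ways; the across-period shift dominates (103 vs 27 kJ/mol).
O > Sb: both effects reinforce here, so O is clearly the higher of the two.
S > O: this pair runs against the simple trend — see the exception note.
Note the exception: S has a higher electron affinity than O, contrary to the simple trend — the compact 2p subshell of O repels the added electron more than S's larger 3p does.
Approximate values (kJ/mol): B 27, O 141, S 200, Sb 103.
So from lowest to highest: B < Sb < O < S.

B < Sb < O < S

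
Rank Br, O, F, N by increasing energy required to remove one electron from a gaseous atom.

Br, O, N, F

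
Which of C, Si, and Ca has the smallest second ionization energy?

IE_2 is the cost of taking one more electron from the +1 cation: C⁺ still has 3 valence electrons; Si⁺ still has 3 valence electrons; Ca⁺ still has 1 valence electron.
All are still removing valence electrons, so compare the +1 ions as you would atoms: IE_2 generally rises across a period (higher Z_eff) and falls down a group (larger shell), subject to the usual subshell exceptions.
Valence configurations: C⁺ [He]2s²2p¹, Si⁺ [Ne]3s²3p¹, Ca⁺ [Ar]4s¹.
Approximate IE_2 values (kJ/mol): C 2353, Si 1577, Ca 1145.
Hence IE_2: Ca < Si < C.

Ca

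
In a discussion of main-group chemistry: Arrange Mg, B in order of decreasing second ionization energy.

B > Mg

After 1 electron has been removed, what remains? Mg⁺ still has 1 valence electron; B⁺ still has 2 valence electrons.
All are still removing valence electrons, so compare the +1 ions as you would atoms: IE_2 generally rises across a period (higher Z_eff) and falls down a group (larger shell), subject to the usual subshell exceptions.
Valence configurations: Mg⁺ [Ne]3s¹, B⁺ [He]2s².
Tabulated IE_2 (kJ/mol): Mg 1451, B 2427.
So the second ionization energies run Mg < B.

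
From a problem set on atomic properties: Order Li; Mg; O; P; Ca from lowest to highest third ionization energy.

P < Ca < O < Mg < Li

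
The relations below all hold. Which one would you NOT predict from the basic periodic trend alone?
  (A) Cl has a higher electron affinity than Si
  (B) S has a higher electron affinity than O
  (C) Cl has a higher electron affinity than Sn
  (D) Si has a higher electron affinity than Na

The general trend: electron affinity increases across a period and decreases down a group.
(A) Cl (period 3, group 17) vs Si (period 3, group 14): the stated order agrees with the simple trend.
(B) S (period 3, group 16) vs O (period 2, group 16): the stated order contradicts the simple trend.
(C) Cl (period 3, group 17) vs Sn (period 5, group 14): the stated order agrees with the simple trend.
(D) Si (period 3, group 14) vs Na (period 3, group 1): the stated order agrees with the simple trend.
The exception is (B): the compact 2p subshell of O repels the added electron more than S's larger 3p does.

(B)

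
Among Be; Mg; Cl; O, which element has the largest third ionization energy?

Be

After 2 electrons have been removed, what remains? Be²⁺ is the bare [He] core; Mg²⁺ is the bare [Ne] core; Cl²⁺ still has 5 valence electrons; O²⁺ still has 4 valence electrons.
Core electrons are held far more tightly than valence electrons, so Mg and Be top the IE_3 order.
Valence configurations: Cl²⁺ [Ne]3s²3p³, O²⁺ [He]2s²2p².
Approximate IE_3 values (kJ/mol): Be 14849, Mg 7733, Cl 3822, O 5300.
Hence IE_3: Cl < O < Mg < Be.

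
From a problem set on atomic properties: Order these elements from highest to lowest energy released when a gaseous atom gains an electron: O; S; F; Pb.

F, S, O, Pb

O is in period 2, group 16; F is in period 2, group 17; S is in period 3, group 16; Pb is in period 6, group 14.
EA tends to increase across a period and decrease down a group, though the pattern is less regular than for IE or radius.
These span different periods and groups, so the two trends combine.
O > Pb: both effects reinforce here, so O is clearly the higher of the two.
S > O: this pair runs against the simple trend — see the exception note.
F > S: relative to S, both the across-period and down-group shifts push F's electron affinity up.
Note the exception: S has a higher electron affinity than O, contrary to the simple trend — the compact 2p subshell of O repels the added electron more than S's larger 3p does.
Tabulated electron affinity (kJ/mol): O 141, F 328, S 200, Pb 35.
So from highest to lowest: F > S > O > Pb.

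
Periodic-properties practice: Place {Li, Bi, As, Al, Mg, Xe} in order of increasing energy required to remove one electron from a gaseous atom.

Li < Al < Bi < Mg < As < Xe

Li is in period 2, group 1; Mg is in period 3, group 2; Al is in period 3, group 13; As is in period 4, group 15; Xe is in period 5, group 18; Bi is in period 6, group 15.
First ionization energy rises across a period (greater Z_eff holds electrons more tightly) and falls down a group (valence electrons are farther from the nucleus).
These span different periods and groups, so the two trends combine.
Al > Li: period and group pull opposite ways; the across-period shift dominates (578 vs 520 kJ/mol).
Bi > Al: period and group pull opposite ways; the across-period shift dominates (703 vs 578 kJ/mol).
Mg > Bi: period and group pull opposite ways; the down-group shift dominates (738 vs 703 kJ/mol).
As > Mg: the two effects oppose for this pair; the across-period effect wins (947 vs 738 kJ/mol).
Xe > As: the two effects oppose for this pair; the across-period effect wins (1170 vs 947 kJ/mol).
Note the exception: Mg has a higher first ionization energy than Al, contrary to the simple trend — Al's single 3p electron is easier to remove than one from Mg's filled 3s².
Approximate values (kJ/mol): Li 520, Mg 738, Al 578, As 947, Xe 1170, Bi 703.
So from lowest to highest: Li < Al < Bi < Mg < As < Xe.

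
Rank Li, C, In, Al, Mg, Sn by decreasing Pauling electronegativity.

C > Sn > In > Al > Mg > Li

Li is in period 2, group 1; C is in period 2, group 14; Mg is in period 3, group 2; Al is in period 3, group 13; In is in period 5, group 13; Sn is in period 5, group 14.
Smaller atoms with higher effective nuclear charge are more electronegative.
These span different periods and groups, so the two trends combine.
Mg > Li: the two effects oppose for this pair; the across-period effect wins (1.31 vs 0.98).
Al > Mg: both are in period 3; the period trend gives Al the larger value.
In > Al: this pair runs against the simple trend — see the exception note.
Sn > In: Sn lies to the right of In in period 5, so the across-period effect alone puts Sn higher.
C > Sn: they share group 14; the group trend gives C the larger value.
Note the exception: In has a higher electronegativity than Al, contrary to the simple trend — poor shielding by filled d (and f) subshells raises the heavier element's effective nuclear charge more than the simple down-group trend predicts.
Tabulated electronegativity (Pauling): Li 0.98, C 2.55, Mg 1.31, Al 1.61, In 1.78, Sn 1.96.
So from highest to lowest: C > Sn > In > Al > Mg > Li.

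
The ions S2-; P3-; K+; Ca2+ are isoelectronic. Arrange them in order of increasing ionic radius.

Ca2+, K+, S2-, P3-

All of these have 18 electrons, so size is governed by nuclear charge alone: the more protons, the stronger the pull on the same electron cloud, and the smaller the ion.
Nuclear charges: Ca2+ (Z=20), K+ (Z=19), S2- (Z=16), P3- (Z=15).
Smallest to largest: Ca2+ < K+ < S2- < P3-.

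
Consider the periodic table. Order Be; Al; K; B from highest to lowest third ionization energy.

Be > K > B > Al

IE_3 is the cost of taking one more electron from the +2 cation: Be²⁺ is the bare [He] core; Al²⁺ still has 1 valence electron; K²⁺ is already 1 electron into the core; B²⁺ still has 1 valence electron.
Breaking into a closed-shell core is much more expensive than removing a leftover valence electron — K and Be have the largest IE_3 here.
Valence configurations: Al²⁺ [Ne]3s¹, B²⁺ [He]2s¹.
Approximate IE_3 values (kJ/mol): Be 14849, Al 2745, K 4420, B 3660.
So the third ionization energies run Al < B < K < Be.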